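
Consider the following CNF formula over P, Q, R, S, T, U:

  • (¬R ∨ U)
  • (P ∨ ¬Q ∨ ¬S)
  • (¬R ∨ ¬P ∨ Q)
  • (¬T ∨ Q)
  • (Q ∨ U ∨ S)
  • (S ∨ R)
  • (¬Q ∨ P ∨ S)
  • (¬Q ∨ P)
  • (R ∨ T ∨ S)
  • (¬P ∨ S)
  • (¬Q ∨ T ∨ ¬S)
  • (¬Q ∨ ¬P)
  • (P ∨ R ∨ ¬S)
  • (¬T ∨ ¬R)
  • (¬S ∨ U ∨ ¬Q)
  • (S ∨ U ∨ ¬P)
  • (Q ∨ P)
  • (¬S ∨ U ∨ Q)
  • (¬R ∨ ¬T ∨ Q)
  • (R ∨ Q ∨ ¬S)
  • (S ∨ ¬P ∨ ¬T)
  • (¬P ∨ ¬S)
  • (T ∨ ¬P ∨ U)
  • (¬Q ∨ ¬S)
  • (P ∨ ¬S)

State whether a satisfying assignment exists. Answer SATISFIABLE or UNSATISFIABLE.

UNSATISFIABLE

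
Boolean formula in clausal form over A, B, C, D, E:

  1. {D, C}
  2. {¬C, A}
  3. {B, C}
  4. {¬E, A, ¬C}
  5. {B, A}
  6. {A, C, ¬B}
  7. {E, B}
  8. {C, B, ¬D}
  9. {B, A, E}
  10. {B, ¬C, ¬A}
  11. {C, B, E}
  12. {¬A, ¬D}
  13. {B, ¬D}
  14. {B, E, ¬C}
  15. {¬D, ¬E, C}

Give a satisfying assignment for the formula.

A=1  B=1  C=1  D=0  E=1

Check each clause:
  1. {D, C} — C is true.
  2. {¬C, A} — A is true.
  3. {B, C} — B is true.
  4. {A, ¬C, ¬E} — A is true.
  5. {A, B} — A is true.
  6. {¬B, C, A} — A is true.
  7. {E, B} — B is true.
  8. {¬D, B, C} — B is true.
  9. {E, A, B} — A is true.
  10. {¬C, B, ¬A} — B is true.
  11. {B, E, C} — B is true.
  12. {¬A, ¬D} — ¬D is true.
  13. {B, ¬D} — B is true.
  14. {B, E, ¬C} — B is true.
  15. {¬D, C, ¬E} — C is true.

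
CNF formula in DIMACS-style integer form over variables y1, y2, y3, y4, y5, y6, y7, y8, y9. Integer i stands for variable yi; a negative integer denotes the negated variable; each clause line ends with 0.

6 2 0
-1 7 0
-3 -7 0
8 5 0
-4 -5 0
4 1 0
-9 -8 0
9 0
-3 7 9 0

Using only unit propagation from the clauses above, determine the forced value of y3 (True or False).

False

(y9) is a unit clause: y9 = True.
From (!y9 || !y8) and y9 = True: y8 = False.
(y8 || y5) with y8 = False leaves only y5, so y5 = True.
In (!y5 || !y4), !y5 is now false; !y4 must hold, so y4 = False.
(y1 || y4): since y4 = False, the clause reduces to (y1). y1 = True.
In (y7 || !y1), !y1 is now false; y7 must hold, so y7 = True.
(!y3 || !y7): since y7 = True, the clause reduces to (!y3). y3 = False.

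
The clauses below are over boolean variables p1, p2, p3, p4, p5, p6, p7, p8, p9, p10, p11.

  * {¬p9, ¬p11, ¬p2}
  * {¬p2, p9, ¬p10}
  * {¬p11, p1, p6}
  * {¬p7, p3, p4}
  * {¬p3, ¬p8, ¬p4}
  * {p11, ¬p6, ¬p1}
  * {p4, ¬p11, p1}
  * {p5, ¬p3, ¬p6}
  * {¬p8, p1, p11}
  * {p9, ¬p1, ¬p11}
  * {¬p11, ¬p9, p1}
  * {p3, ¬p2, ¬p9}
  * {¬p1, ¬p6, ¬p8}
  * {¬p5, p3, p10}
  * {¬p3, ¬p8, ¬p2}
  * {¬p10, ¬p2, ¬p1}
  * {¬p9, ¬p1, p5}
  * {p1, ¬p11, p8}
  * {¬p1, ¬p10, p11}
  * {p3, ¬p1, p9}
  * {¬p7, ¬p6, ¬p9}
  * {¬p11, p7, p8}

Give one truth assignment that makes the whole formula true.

p1=F, p2=F, p3=F, p4=T, p5=F, p6=F, p7=F, p8=F, p9=T, p10=T, p11=F

Pure literal: p2 appears only negated; assign p2 = False.
Set p1 = False and propagate.
The remaining clauses are satisfied by p3 = False, p4 = True, p5 = False, p6 = False, p7 = False, p8 = False, p9 = True, p10 = True, p11 = False.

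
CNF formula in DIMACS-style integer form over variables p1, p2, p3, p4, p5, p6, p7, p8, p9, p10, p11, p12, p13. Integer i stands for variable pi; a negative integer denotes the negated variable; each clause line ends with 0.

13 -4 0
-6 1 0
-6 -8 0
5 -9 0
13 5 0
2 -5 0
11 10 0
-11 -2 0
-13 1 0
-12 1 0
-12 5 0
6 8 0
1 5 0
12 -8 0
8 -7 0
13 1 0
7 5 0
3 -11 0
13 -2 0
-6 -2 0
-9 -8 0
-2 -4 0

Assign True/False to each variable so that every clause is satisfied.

p1 occurs only positively in the remaining clauses — set p1 = True.
p3 occurs only positively in the remaining clauses — set p3 = True.
Set p2 = True and propagate.
  then p11 is forced to False.
  then p10 is forced to True.
  then p13 is forced to True.
  then p6 is forced to False.
  then p8 is forced to True.
  then p12 is forced to True.
  then p5 is forced to True.
  then p9 is forced to False.
  then p4 is forced to False.
p7 is now unconstrained; take p7 = True.

p1=True, p2=True, p3=True, p4=False, p5=True, p6=False, p7=True, p8=True, p9=False, p10=True, p11=False, p12=True, p13=True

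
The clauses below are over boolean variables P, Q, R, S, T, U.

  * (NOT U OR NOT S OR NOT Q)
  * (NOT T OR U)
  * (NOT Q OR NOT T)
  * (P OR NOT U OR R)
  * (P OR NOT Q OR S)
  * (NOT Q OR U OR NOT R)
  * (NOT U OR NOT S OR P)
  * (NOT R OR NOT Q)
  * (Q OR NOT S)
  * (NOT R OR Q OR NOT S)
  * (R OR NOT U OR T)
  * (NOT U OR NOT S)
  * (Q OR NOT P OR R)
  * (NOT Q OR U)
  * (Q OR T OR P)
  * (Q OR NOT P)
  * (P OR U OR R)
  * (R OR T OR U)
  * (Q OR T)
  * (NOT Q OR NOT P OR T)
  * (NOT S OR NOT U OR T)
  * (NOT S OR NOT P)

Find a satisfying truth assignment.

Set P = False and propagate.
Try Q = False.
  then S is forced to False.
  then T is forced to True.
  then U is forced to True.
  then R is forced to True.
Every clause has at least one true literal under this assignment.

P=False, Q=False, R=True, S=False, T=True, U=True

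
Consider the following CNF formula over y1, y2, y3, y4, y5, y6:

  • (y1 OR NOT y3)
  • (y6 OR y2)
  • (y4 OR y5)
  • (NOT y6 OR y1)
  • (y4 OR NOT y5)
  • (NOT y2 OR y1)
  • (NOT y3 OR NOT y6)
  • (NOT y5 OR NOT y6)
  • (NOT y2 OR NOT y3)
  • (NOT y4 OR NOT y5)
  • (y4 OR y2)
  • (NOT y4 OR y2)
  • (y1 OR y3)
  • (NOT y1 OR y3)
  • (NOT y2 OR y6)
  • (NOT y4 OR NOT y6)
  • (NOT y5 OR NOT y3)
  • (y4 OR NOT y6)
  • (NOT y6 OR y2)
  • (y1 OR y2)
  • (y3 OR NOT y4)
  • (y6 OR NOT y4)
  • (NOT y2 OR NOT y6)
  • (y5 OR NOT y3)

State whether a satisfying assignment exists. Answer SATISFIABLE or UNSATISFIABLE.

UNSATISFIABLE

y6 = True:
  propagation gives y1=True, y3=False; an empty clause results — contradiction.
y6 = False:
  propagation gives y2=True; an empty clause results — contradiction.
Every branch closes, so no satisfying assignment exists.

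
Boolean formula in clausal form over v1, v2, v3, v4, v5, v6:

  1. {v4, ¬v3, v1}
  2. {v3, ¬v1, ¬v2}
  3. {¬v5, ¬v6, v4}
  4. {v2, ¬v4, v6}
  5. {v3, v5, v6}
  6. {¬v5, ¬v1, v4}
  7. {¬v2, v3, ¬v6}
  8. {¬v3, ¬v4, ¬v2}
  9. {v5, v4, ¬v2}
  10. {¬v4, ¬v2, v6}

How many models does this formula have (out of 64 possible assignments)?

14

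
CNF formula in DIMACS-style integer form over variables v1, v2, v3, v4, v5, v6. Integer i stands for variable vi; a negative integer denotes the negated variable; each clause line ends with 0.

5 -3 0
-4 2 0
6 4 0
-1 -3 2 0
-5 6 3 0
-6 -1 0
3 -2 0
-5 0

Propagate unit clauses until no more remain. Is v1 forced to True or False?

False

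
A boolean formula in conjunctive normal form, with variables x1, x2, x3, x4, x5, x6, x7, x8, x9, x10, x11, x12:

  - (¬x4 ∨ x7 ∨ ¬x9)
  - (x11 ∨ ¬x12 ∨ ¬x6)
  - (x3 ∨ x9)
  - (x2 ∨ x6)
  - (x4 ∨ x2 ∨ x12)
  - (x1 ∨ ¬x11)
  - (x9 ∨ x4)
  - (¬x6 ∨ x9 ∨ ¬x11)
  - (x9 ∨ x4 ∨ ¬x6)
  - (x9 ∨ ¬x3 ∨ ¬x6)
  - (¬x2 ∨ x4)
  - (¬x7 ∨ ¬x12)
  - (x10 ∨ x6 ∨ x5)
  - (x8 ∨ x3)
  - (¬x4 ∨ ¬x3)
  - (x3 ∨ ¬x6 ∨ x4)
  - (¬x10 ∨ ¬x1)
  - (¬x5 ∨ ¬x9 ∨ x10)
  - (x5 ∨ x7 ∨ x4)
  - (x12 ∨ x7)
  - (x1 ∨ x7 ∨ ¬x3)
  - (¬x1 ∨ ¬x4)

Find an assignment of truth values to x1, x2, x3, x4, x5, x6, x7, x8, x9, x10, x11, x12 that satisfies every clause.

Pure literal: x8 appears only positively; assign x8 = True.
Set x1 = False and propagate.
  then x11 is forced to False.
For the remaining variables, x2 = False, x3 = False, x4 = True, x5 = False, x6 = True, x7 = True, x9 = True, x10 = False, x12 = False works.

x1=False  x2=False  x3=False  x4=True  x5=False  x6=True  x7=True  x8=True  x9=True  x10=False  x11=False  x12=False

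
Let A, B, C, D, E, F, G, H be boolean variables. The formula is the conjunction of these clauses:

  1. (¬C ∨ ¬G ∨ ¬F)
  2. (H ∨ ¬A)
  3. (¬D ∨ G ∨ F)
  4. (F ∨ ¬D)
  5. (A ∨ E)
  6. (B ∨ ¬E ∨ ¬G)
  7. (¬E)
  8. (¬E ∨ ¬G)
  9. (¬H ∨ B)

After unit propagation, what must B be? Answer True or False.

True

(¬E) stands alone — E = False.
(E ∨ A) with E = False leaves only A, so A = True.
In (H ∨ ¬A), ¬A is now false; H must hold, so H = True.
(¬H ∨ B): since H = True, the clause reduces to (B). B = True.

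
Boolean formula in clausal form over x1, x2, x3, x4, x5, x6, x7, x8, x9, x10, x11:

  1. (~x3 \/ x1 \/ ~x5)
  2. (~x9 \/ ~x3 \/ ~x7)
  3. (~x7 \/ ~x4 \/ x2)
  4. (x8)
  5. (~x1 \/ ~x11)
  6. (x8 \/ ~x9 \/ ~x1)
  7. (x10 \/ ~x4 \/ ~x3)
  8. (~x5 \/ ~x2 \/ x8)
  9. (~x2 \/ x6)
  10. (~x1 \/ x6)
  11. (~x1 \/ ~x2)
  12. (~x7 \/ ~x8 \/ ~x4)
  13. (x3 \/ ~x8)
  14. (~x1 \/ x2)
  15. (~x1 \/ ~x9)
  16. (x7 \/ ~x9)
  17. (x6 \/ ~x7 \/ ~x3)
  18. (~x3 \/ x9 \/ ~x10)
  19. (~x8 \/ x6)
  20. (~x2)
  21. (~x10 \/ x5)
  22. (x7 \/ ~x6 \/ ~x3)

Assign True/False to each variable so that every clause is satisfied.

(x8) is a unit clause, so x8 = True.
(x3) is a unit clause, so x3 = True.
The clause (x6) is unit: x6 must be True.
(~x2) is a unit clause, so x2 = False.
(~x1) is a unit clause, so x1 = False.
Unit propagation: (~x5) forces x5 = False.
(~x10) is a unit clause, so x10 = False.
(~x4) is a unit clause, so x4 = False.
The clause (x7) is unit: x7 must be True.
The clause (~x9) is unit: x9 must be False.
x11 is now unconstrained; take x11 = False.
Every clause has at least one true literal under this assignment.
Check each clause:
  1. (x1 \/ ~x5 \/ ~x3) — ~x5 is true.
  2. (~x7 \/ ~x9 \/ ~x3) — ~x9 is true.
  3. (~x7 \/ ~x4 \/ x2) — ~x4 is true.
  4. (x8) — x8 is true.
  5. (~x11 \/ ~x1) — ~x11 is true.
  6. (~x1 \/ x8 \/ ~x9) — x8 is true.
  7. (~x4 \/ ~x3 \/ x10) — ~x4 is true.
  8. (x8 \/ ~x5 \/ ~x2) — x8 is true.
  9. (~x2 \/ x6) — x6 is true.
  10. (x6 \/ ~x1) — x6 is true.
  11. (~x2 \/ ~x1) — ~x2 is true.
  12. (~x7 \/ ~x4 \/ ~x8) — ~x4 is true.
  13. (x3 \/ ~x8) — x3 is true.
  14. (~x1 \/ x2) — ~x1 is true.
  15. (~x1 \/ ~x9) — ~x1 is true.
  16. (x7 \/ ~x9) — ~x9 is true.
  17. (~x7 \/ x6 \/ ~x3) — x6 is true.
  18. (~x10 \/ ~x3 \/ x9) — ~x10 is true.
  19. (~x8 \/ x6) — x6 is true.
  20. (~x2) — ~x2 is true.
  21. (~x10 \/ x5) — ~x10 is true.
  22. (x7 \/ ~x3 \/ ~x6) — x7 is true.

x1=F  x2=F  x3=T  x4=F  x5=F  x6=T  x7=T  x8=T  x9=F  x10=F  x11=F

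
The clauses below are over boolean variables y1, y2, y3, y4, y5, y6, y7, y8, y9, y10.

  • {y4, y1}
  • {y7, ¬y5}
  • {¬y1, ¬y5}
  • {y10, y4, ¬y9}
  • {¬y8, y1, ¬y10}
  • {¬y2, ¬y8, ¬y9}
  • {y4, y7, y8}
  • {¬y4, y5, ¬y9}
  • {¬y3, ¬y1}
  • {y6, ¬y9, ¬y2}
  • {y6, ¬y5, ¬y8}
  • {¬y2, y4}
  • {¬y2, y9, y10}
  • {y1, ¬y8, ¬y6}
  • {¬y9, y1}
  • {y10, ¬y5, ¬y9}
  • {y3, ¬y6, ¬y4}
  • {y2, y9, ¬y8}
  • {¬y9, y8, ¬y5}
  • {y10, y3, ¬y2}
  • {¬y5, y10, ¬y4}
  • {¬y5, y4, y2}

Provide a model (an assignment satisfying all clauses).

y1 = False, y2 = False, y3 = False, y4 = True, y5 = True, y6 = False, y7 = True, y8 = False, y9 = False, y10 = True

Check each clause:
  1. {y1, y4} — y4 is true.
  2. {y7, ¬y5} — y7 is true.
  3. {¬y5, ¬y1} — ¬y1 is true.
  4. {y10, y4, ¬y9} — y10 is true.
  5. {y1, ¬y8, ¬y10} — ¬y8 is true.
  6. {¬y9, ¬y8, ¬y2} — ¬y8 is true.
  7. {y8, y4, y7} — y4 is true.
  8. {¬y4, ¬y9, y5} — y5 is true.
  9. {¬y3, ¬y1} — ¬y3 is true.
  10. {y6, ¬y9, ¬y2} — ¬y2 is true.
  11. {y6, ¬y5, ¬y8} — ¬y8 is true.
  12. {y4, ¬y2} — y4 is true.
  13. {y10, y9, ¬y2} — y10 is true.
  14. {y1, ¬y6, ¬y8} — ¬y8 is true.
  15. {y1, ¬y9} — ¬y9 is true.
  16. {¬y5, y10, ¬y9} — y10 is true.
  17. {¬y6, y3, ¬y4} — ¬y6 is true.
  18. {y9, y2, ¬y8} — ¬y8 is true.
  19. {¬y9, ¬y5, y8} — ¬y9 is true.
  20. {y3, ¬y2, y10} — y10 is true.
  21. {¬y5, y10, ¬y4} — y10 is true.
  22. {y2, y4, ¬y5} — y4 is true.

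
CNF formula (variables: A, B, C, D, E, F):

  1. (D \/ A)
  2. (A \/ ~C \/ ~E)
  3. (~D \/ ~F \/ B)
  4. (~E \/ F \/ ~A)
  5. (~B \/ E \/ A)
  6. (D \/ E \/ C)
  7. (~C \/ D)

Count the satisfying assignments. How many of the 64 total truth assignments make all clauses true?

15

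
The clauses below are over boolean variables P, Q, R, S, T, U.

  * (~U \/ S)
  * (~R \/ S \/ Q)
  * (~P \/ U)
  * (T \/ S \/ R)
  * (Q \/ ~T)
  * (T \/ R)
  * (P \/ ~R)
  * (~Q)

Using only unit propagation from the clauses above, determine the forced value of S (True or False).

(~Q) is a unit clause: Q = False.
From (Q \/ ~T) and Q = False: T = False.
In (T \/ R), T is now false; R must hold, so R = True.
In (Q \/ S \/ ~R), Q, ~R are now false; S must hold, so S = True.

True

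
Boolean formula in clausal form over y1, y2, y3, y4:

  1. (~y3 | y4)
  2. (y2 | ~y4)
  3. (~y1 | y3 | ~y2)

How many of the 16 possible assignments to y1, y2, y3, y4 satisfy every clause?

6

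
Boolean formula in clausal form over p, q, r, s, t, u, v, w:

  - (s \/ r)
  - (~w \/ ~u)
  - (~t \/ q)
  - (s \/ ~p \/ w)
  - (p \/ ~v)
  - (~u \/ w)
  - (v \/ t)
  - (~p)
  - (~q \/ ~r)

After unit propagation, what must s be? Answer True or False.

(~p) stands alone — p = False.
(~v \/ p): since p = False, the clause reduces to (~v). v = False.
(t \/ v): since v = False, the clause reduces to (t). t = True.
In (~t \/ q), ~t is now false; q must hold, so q = True.
In (~r \/ ~q), ~q is now false; ~r must hold, so r = False.
In (r \/ s), r is now false; s must hold, so s = True.

True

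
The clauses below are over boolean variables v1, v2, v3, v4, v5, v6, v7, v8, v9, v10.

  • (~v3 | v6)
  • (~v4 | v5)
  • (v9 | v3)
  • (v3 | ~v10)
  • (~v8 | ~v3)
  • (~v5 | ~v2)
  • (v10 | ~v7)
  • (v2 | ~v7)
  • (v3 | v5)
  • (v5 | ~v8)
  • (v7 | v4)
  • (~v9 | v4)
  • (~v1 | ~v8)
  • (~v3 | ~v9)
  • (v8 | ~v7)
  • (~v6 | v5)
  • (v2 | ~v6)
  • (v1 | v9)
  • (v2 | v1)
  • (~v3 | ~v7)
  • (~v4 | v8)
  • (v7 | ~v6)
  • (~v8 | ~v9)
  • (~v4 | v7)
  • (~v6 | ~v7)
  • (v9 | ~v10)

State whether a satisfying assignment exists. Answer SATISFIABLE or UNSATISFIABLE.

UNSATISFIABLE

v7 = True:
  propagation gives v10=True, v3=True; an empty clause results — contradiction.
v7 = False:
  propagation gives v4=True; an empty clause results — contradiction.
Every branch closes, so no satisfying assignment exists.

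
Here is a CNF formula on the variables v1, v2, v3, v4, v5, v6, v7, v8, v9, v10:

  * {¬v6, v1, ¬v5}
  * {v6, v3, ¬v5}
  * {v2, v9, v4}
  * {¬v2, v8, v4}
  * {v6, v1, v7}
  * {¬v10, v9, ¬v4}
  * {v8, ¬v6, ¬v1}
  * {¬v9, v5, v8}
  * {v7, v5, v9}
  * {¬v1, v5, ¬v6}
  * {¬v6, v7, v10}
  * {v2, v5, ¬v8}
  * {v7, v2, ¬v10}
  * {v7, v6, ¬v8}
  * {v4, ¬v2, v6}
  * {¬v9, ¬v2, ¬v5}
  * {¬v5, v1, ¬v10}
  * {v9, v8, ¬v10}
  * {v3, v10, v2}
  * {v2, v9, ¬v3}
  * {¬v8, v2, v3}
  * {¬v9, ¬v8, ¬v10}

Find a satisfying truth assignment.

v1=1, v2=1, v3=0, v4=0, v5=1, v6=1, v7=1, v8=1, v9=0, v10=1

Check each clause:
  1. {¬v6, v1, ¬v5} — v1 is true.
  2. {v6, ¬v5, v3} — v6 is true.
  3. {v4, v2, v9} — v2 is true.
  4. {v8, ¬v2, v4} — v8 is true.
  5. {v1, v7, v6} — v1 is true.
  6. {¬v10, v9, ¬v4} — ¬v4 is true.
  7. {v8, ¬v1, ¬v6} — v8 is true.
  8. {v5, v8, ¬v9} — v8 is true.
  9. {v5, v7, v9} — v5 is true.
  10. {¬v6, ¬v1, v5} — v5 is true.
  11. {v10, ¬v6, v7} — v10 is true.
  12. {v2, v5, ¬v8} — v2 is true.
  13. {v2, ¬v10, v7} — v2 is true.
  14. {v6, v7, ¬v8} — v6 is true.
  15. {¬v2, v4, v6} — v6 is true.
  16. {¬v9, ¬v2, ¬v5} — ¬v9 is true.
  17. {¬v10, v1, ¬v5} — v1 is true.
  18. {v9, v8, ¬v10} — v8 is true.
  19. {v3, v10, v2} — v10 is true.
  20. {¬v3, v9, v2} — v2 is true.
  21. {¬v8, v3, v2} — v2 is true.
  22. {¬v8, ¬v10, ¬v9} — ¬v9 is true.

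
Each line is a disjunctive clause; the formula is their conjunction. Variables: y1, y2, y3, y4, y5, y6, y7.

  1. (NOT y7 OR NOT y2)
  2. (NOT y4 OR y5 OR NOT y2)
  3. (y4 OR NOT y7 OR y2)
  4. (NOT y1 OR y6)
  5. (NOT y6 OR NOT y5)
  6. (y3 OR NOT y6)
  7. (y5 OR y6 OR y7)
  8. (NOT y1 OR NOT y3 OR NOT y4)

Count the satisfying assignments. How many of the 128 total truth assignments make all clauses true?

18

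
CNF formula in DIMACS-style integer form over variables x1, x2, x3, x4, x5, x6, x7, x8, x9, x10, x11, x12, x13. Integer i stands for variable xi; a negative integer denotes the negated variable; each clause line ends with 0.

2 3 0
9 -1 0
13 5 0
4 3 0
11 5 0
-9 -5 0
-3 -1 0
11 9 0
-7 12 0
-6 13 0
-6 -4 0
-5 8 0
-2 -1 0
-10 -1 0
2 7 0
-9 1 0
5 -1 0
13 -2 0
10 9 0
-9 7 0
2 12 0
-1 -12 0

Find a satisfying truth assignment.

Pure literal: x11 appears only positively; assign x11 = True.
Pure literal: x13 appears only positively; assign x13 = True.
Branch on x1: take x1 = False.
  then x9 is forced to False.
  then x10 is forced to True.
Branch on x2: take x2 = True.
The remaining clauses are satisfied by x3 = True, x4 = False, x5 = False, x6 = True, x7 = False, x8 = False, x12 = True.

x1=False, x2=True, x3=True, x4=False, x5=False, x6=True, x7=False, x8=False, x9=False, x10=True, x11=True, x12=True, x13=True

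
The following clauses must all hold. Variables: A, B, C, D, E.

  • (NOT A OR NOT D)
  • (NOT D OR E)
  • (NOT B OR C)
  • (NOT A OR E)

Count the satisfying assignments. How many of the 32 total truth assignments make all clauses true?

Split on A, then D.
  A=T, D=T: a clause becomes empty — 0.
  A=T, D=F: remaining (B,C,E) ∈ {(F,F,T); (F,T,T); (T,T,T)} — 3.
  A=F, D=T: remaining (B,C,E) ∈ {(F,F,T); (F,T,T); (T,T,T)} — 3.
  A=F, D=F: E free; 3 ways for (B,C) × 2^1 = 6.
Total: 0 + 3 + 3 + 6 = 12.

12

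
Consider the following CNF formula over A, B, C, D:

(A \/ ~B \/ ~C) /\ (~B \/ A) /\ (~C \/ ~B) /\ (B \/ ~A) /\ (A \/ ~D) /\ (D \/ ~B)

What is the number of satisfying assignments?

Satisfying assignments:
  A=F B=F C=F D=F
  A=F B=F C=T D=F
  A=T B=T C=F D=T
That's 3 in total.

3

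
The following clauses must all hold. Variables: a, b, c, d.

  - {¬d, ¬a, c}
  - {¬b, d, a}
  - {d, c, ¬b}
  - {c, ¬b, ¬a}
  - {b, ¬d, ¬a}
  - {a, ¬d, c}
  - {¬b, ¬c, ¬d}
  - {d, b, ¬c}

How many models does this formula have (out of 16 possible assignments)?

4

The models are:
  a=0 b=0 c=0 d=0
  a=0 b=0 c=1 d=1
  a=1 b=0 c=0 d=0
  a=1 b=1 c=1 d=0
That's 4 in total.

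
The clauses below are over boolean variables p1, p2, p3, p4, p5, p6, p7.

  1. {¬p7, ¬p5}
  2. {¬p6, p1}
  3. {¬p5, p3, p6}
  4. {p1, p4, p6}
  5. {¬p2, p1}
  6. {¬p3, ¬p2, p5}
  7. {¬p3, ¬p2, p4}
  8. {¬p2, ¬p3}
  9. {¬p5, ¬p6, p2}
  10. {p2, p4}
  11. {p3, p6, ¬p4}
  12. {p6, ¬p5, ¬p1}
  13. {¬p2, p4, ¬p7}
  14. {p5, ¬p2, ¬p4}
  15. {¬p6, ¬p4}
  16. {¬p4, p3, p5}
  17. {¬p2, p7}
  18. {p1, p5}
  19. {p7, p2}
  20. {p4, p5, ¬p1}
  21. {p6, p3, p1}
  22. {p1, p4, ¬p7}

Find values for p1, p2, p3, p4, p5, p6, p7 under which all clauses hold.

p1 = True  p2 = False  p3 = True  p4 = True  p5 = False  p6 = False  p7 = True

Set p1 = True and propagate.
The remaining clauses are satisfied by p2 = False, p3 = True, p4 = True, p5 = False, p6 = False, p7 = True.
Check each clause:
  1. {¬p7, ¬p5} — ¬p5 is true.
  2. {¬p6, p1} — p1 is true.
  3. {p3, p6, ¬p5} — p3 is true.
  4. {p4, p6, p1} — p1 is true.
  5. {p1, ¬p2} — p1 is true.
  6. {¬p2, p5, ¬p3} — ¬p2 is true.
  7. {¬p2, p4, ¬p3} — p4 is true.
  8. {¬p2, ¬p3} — ¬p2 is true.
  9. {p2, ¬p6, ¬p5} — ¬p6 is true.
  10. {p2, p4} — p4 is true.
  11. {p3, ¬p4, p6} — p3 is true.
  12. {¬p1, ¬p5, p6} — ¬p5 is true.
  13. {¬p2, p4, ¬p7} — p4 is true.
  14. {¬p4, ¬p2, p5} — ¬p2 is true.
  15. {¬p6, ¬p4} — ¬p6 is true.
  16. {p5, ¬p4, p3} — p3 is true.
  17. {¬p2, p7} — ¬p2 is true.
  18. {p1, p5} — p1 is true.
  19. {p7, p2} — p7 is true.
  20. {¬p1, p5, p4} — p4 is true.
  21. {p6, p3, p1} — p1 is true.
  22. {p1, p4, ¬p7} — p1 is true.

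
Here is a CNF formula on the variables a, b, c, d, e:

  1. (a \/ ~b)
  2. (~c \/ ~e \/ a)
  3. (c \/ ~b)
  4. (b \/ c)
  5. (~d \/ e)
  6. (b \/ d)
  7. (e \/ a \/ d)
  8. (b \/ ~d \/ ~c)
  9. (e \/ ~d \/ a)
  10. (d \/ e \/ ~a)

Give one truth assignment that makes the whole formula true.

Set a = True and propagate.
Set b = True and propagate.
  then c is forced to True.
Set d = False and propagate.
  then e is forced to True.
Check each clause:
  1. (a \/ ~b) — a is true.
  2. (~e \/ ~c \/ a) — a is true.
  3. (~b \/ c) — c is true.
  4. (b \/ c) — b is true.
  5. (~d \/ e) — ~d is true.
  6. (d \/ b) — b is true.
  7. (d \/ e \/ a) — a is true.
  8. (~d \/ ~c \/ b) — b is true.
  9. (~d \/ e \/ a) — a is true.
  10. (~a \/ d \/ e) — e is true.

a = True, b = True, c = True, d = False, e = True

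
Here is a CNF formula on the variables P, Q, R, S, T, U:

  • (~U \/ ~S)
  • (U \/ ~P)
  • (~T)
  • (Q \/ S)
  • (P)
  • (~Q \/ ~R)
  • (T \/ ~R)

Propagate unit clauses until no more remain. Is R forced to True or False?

False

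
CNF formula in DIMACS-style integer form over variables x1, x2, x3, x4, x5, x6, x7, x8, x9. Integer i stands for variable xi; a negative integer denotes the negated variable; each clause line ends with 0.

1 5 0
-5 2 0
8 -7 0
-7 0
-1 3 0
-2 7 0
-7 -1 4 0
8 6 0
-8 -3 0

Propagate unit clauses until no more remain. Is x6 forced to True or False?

True

(NOT x7) is a unit clause: x7 = False.
In (NOT x2 OR x7), x7 is now false; NOT x2 must hold, so x2 = False.
(NOT x5 OR x2): since x2 = False, the clause reduces to (NOT x5). x5 = False.
In (x1 OR x5), x5 is now false; x1 must hold, so x1 = True.
From (NOT x1 OR x3) and x1 = True: x3 = True.
From (NOT x8 OR NOT x3) and x3 = True: x8 = False.
(x8 OR x6) with x8 = False leaves only x6, so x6 = True.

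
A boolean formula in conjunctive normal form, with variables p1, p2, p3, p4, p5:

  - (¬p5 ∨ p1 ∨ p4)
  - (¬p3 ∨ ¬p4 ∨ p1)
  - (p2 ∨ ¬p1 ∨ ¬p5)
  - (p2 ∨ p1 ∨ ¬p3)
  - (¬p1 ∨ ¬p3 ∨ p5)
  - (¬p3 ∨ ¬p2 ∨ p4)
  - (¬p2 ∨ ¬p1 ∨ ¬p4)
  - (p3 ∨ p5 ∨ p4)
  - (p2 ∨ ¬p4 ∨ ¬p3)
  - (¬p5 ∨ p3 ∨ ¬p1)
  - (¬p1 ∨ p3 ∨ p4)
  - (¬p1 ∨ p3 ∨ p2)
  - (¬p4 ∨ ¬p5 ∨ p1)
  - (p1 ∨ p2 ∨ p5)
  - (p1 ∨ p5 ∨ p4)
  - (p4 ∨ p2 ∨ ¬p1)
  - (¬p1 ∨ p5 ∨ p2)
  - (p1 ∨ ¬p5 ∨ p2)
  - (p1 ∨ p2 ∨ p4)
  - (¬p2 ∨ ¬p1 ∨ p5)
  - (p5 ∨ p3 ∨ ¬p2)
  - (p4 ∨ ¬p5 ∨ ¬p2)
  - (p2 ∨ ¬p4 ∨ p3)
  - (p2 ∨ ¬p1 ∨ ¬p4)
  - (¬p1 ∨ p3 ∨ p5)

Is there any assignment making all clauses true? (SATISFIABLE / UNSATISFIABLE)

UNSATISFIABLE

p1 = True:
  p2 = True:
    propagation gives p4=False, p3=False; an empty clause results — contradiction.
  p2 = False:
    propagation gives p5=False; an empty clause results — contradiction.
p1 = False:
  p4 = True:
    propagation gives p3=False, p5=False, p2=True; an empty clause results — contradiction.
  p4 = False:
    propagation gives p5=False; an empty clause results — contradiction.
Every branch closes, so no satisfying assignment exists.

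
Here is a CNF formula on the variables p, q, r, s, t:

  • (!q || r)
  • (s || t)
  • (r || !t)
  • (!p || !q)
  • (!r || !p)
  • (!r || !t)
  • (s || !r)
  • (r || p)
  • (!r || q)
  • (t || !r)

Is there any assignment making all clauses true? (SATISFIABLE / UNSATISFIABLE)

SATISFIABLE

s occurs only positively in the remaining clauses — set s = True.
Branch on p: take p = True.
  then q is forced to False.
  then r is forced to False.
  then t is forced to False.
Every clause has at least one true literal under this assignment.
So p=1, q=0, r=0, s=1, t=0 is a satisfying assignment.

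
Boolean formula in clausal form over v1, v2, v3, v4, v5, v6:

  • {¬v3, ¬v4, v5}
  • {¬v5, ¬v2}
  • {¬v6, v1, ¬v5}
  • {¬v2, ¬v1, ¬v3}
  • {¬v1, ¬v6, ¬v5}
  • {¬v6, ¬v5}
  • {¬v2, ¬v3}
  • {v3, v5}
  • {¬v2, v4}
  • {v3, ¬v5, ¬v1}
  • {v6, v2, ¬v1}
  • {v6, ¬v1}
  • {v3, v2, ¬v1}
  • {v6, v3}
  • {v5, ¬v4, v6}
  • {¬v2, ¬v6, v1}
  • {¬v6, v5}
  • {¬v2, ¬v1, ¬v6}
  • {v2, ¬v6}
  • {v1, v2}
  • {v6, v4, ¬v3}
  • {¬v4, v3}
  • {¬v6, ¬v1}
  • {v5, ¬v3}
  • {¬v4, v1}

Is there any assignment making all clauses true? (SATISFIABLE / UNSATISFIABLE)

UNSATISFIABLE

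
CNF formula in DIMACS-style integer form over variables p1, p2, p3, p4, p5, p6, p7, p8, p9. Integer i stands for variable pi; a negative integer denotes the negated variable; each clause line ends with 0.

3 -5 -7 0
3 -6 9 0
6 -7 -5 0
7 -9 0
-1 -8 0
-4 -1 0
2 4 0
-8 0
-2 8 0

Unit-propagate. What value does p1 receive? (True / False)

False

Unit clause (~p8) sets p8 = False.
From (p8 | ~p2) and p8 = False: p2 = False.
From (p4 | p2) and p2 = False: p4 = True.
In (~p4 | ~p1), ~p4 is now false; ~p1 must hold, so p1 = False.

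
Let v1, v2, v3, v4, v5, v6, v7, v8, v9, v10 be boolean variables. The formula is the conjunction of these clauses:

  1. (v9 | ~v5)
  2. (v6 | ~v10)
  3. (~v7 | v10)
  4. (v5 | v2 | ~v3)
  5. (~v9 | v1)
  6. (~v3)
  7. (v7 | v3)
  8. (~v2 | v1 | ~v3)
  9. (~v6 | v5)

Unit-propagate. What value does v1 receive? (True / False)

True

(~v3) stands alone — v3 = False.
(v3 | v7): since v3 = False, the clause reduces to (v7). v7 = True.
(v10 | ~v7) with v7 = True leaves only v10, so v10 = True.
(~v10 | v6) with v10 = True leaves only v6, so v6 = True.
(v5 | ~v6) with v6 = True leaves only v5, so v5 = True.
In (~v5 | v9), ~v5 is now false; v9 must hold, so v9 = True.
(v1 | ~v9) with v9 = True leaves only v1, so v1 = True.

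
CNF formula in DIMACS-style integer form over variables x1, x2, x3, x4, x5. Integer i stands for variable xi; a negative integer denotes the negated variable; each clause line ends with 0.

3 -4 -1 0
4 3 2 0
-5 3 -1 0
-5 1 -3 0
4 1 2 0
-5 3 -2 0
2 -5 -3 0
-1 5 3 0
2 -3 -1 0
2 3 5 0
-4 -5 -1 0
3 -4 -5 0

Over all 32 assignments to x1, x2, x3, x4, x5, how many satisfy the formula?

Case analysis on x3 and x5:
  x3=T, x5=T: remaining (x1,x2,x4) ∈ {(T,T,F)} — 1.
  x3=T, x5=F: 5 of the 8 assignments to (x1,x2,x4) work.
  x3=F, x5=T: a clause becomes empty — 0.
  x3=F, x5=F: remaining (x1,x2,x4) ∈ {(F,T,F); (F,T,T)} — 2.
Total: 1 + 5 + 0 + 2 = 8.

8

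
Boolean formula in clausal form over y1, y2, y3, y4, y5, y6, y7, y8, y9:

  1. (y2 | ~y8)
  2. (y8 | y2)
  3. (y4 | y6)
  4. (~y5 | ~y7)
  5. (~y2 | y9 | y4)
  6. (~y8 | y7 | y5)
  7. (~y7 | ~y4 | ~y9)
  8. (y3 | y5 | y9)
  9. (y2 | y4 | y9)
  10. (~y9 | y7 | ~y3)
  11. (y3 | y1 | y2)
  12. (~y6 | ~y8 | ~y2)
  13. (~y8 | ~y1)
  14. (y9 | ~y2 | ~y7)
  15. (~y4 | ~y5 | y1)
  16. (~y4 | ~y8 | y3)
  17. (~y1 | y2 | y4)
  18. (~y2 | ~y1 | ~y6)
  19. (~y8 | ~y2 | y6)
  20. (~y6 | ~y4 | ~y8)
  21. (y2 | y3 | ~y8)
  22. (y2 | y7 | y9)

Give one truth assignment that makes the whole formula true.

y1 = T, y2 = T, y3 = T, y4 = T, y5 = F, y6 = F, y7 = F, y8 = F, y9 = F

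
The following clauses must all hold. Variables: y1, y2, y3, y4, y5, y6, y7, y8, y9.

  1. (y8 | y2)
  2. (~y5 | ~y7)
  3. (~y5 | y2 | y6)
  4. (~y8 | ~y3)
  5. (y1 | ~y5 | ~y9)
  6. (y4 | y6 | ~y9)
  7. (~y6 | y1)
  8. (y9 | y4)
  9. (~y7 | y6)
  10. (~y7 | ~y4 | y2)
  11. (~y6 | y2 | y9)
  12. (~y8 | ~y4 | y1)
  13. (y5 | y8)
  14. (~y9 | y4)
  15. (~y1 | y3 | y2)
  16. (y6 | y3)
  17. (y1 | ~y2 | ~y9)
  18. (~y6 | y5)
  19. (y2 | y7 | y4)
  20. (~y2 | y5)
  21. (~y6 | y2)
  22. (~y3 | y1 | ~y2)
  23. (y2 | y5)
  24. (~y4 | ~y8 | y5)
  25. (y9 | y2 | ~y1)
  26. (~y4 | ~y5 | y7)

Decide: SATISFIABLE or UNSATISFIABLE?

UNSATISFIABLE

y2 = True:
  propagation gives y5=True, y7=False, y4=False, y9=True; an empty clause results — contradiction.
y2 = False:
  propagation gives y8=True, y3=False, y1=False, y6=False; an empty clause results — contradiction.
Every branch closes, so no satisfying assignment exists.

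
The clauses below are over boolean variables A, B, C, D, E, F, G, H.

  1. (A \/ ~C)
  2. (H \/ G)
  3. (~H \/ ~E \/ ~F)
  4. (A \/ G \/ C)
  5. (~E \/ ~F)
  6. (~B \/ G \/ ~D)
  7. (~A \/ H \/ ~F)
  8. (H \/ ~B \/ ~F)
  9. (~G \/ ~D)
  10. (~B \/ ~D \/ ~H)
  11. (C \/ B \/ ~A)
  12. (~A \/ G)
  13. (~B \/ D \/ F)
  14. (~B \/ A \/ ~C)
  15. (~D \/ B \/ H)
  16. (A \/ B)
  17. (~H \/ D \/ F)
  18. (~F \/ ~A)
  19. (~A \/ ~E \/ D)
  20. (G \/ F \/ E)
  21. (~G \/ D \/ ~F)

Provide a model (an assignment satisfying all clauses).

A = T  B = F  C = T  D = F  E = F  F = F  G = T  H = F

Branch on A: take A = True.
  then G is forced to True.
  then D is forced to False.
  then F is forced to False.
  then B is forced to False.
  then C is forced to True.
  then H is forced to False.
  then E is forced to False.
Every clause has at least one true literal under this assignment.
Check each clause:
  1. (~C \/ A) — A is true.
  2. (G \/ H) — G is true.
  3. (~F \/ ~H \/ ~E) — ~H is true.
  4. (C \/ A \/ G) — A is true.
  5. (~F \/ ~E) — ~F is true.
  6. (~B \/ G \/ ~D) — ~D is true.
  7. (H \/ ~A \/ ~F) — ~F is true.
  8. (H \/ ~B \/ ~F) — ~F is true.
  9. (~D \/ ~G) — ~D is true.
  10. (~D \/ ~B \/ ~H) — ~H is true.
  11. (B \/ ~A \/ C) — C is true.
  12. (~A \/ G) — G is true.
  13. (F \/ ~B \/ D) — ~B is true.
  14. (~B \/ A \/ ~C) — A is true.
  15. (B \/ H \/ ~D) — ~D is true.
  16. (B \/ A) — A is true.
  17. (D \/ ~H \/ F) — ~H is true.
  18. (~A \/ ~F) — ~F is true.
  19. (D \/ ~A \/ ~E) — ~E is true.
  20. (F \/ E \/ G) — G is true.
  21. (~G \/ D \/ ~F) — ~F is true.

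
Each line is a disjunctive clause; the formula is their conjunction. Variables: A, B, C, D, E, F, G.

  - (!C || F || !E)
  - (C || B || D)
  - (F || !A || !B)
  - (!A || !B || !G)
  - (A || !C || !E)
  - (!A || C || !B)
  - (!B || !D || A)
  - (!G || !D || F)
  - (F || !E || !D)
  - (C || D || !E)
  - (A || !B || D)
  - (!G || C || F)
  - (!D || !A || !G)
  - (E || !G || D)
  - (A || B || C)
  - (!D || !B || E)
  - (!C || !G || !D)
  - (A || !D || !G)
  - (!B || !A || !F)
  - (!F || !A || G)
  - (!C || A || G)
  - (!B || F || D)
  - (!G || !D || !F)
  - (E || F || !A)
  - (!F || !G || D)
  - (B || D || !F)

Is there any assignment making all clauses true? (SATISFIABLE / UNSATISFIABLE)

UNSATISFIABLE

D = True:
  A = True:
    propagation gives G=False, F=False, B=False, E=False; an empty clause results — contradiction.
  A = False:
    propagation gives B=False, C=True, E=False, G=False; an empty clause results — contradiction.
D = False:
  A = True:
    F = True:
      propagation gives B=False; contradiction.
    F = False:
      propagation gives B=False, C=True, E=False; contradiction.
  A = False:
    propagation gives B=False, C=True, E=False, G=False; an empty clause results — contradiction.
Every branch closes, so no satisfying assignment exists.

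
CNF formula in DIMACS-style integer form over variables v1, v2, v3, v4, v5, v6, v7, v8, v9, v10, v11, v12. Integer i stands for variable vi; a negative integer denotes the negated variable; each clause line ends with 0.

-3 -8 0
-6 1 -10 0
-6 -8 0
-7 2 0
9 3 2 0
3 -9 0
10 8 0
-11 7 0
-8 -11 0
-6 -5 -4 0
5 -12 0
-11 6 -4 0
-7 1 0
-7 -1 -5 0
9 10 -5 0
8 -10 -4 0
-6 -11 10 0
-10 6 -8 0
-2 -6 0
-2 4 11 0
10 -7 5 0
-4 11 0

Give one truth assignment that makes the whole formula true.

Set v1 = True and propagate.
Set v2 = False and propagate.
  then v7 is forced to False.
  then v11 is forced to False.
  then v4 is forced to False.
The remaining clauses are satisfied by v3 = True, v5 = True, v6 = True, v8 = False, v9 = False, v10 = True, v12 = True.

v1=True, v2=False, v3=True, v4=False, v5=True, v6=True, v7=False, v8=False, v9=False, v10=True, v11=False, v12=True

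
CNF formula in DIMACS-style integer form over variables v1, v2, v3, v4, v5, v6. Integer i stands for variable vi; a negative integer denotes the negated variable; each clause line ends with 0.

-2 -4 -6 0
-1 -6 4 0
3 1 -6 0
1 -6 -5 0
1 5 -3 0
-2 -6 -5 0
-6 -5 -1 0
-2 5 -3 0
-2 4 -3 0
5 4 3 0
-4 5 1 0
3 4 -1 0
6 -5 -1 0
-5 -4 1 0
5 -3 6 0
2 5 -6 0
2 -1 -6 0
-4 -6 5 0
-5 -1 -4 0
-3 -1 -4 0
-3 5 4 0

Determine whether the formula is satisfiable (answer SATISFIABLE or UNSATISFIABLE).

Branch on v1: take v1 = True.
Branch on v2: take v2 = True.
For the remaining variables, v3 = False, v4 = True, v5 = False, v6 = False works.
So v1 = True, v2 = True, v3 = False, v4 = True, v5 = False, v6 = False is a satisfying assignment.

SATISFIABLE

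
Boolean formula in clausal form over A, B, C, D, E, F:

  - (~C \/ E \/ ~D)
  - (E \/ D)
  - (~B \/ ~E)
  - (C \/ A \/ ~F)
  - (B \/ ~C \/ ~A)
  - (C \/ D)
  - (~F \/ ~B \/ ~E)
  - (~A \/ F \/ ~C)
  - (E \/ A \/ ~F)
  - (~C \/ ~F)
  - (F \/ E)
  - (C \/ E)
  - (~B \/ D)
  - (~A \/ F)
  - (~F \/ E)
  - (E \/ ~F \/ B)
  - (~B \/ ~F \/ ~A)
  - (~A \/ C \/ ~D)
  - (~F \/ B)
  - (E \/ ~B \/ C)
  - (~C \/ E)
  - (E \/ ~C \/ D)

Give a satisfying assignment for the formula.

A = False, B = False, C = True, D = True, E = True, F = False

Set A = False and propagate.
Try B = False.
  then F is forced to False.
  then E is forced to True.
Branch on C: take C = True.
D is now unconstrained; take D = True.
Check each clause:
  1. (~D \/ E \/ ~C) — E is true.
  2. (E \/ D) — D is true.
  3. (~B \/ ~E) — ~B is true.
  4. (C \/ A \/ ~F) — ~F is true.
  5. (B \/ ~C \/ ~A) — ~A is true.
  6. (D \/ C) — C is true.
  7. (~B \/ ~E \/ ~F) — ~F is true.
  8. (F \/ ~A \/ ~C) — ~A is true.
  9. (E \/ A \/ ~F) — ~F is true.
  10. (~C \/ ~F) — ~F is true.
  11. (E \/ F) — E is true.
  12. (C \/ E) — C is true.
  13. (D \/ ~B) — D is true.
  14. (~A \/ F) — ~A is true.
  15. (E \/ ~F) — ~F is true.
  16. (B \/ E \/ ~F) — ~F is true.
  17. (~F \/ ~B \/ ~A) — ~F is true.
  18. (~D \/ ~A \/ C) — C is true.
  19. (B \/ ~F) — ~F is true.
  20. (C \/ ~B \/ E) — C is true.
  21. (~C \/ E) — E is true.
  22. (~C \/ D \/ E) — E is true.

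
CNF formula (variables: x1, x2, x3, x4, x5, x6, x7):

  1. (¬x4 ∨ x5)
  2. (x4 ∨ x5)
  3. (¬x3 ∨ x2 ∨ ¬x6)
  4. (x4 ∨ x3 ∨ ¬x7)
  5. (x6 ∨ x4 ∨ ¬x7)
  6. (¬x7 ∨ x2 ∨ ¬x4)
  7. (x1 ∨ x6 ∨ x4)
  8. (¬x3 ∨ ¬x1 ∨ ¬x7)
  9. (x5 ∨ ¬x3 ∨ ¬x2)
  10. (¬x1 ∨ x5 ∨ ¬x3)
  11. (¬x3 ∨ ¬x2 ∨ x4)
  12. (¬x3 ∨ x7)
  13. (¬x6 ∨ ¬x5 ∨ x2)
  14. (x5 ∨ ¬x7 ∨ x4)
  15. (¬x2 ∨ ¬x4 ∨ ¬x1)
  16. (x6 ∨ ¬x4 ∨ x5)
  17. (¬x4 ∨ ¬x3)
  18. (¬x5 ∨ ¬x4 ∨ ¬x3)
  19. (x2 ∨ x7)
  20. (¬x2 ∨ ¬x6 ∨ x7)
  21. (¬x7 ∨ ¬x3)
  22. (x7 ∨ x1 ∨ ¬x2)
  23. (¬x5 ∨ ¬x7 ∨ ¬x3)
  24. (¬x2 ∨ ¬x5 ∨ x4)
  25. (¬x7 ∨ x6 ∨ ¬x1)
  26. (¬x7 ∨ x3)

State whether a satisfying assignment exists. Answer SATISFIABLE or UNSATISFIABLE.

UNSATISFIABLE

x4 = True:
  propagation gives x5=True, x3=False, x7=False, x2=True; an empty clause results — contradiction.
x4 = False:
  propagation gives x5=True, x2=False, x6=False, x7=False; an empty clause results — contradiction.
Every branch closes, so no satisfying assignment exists.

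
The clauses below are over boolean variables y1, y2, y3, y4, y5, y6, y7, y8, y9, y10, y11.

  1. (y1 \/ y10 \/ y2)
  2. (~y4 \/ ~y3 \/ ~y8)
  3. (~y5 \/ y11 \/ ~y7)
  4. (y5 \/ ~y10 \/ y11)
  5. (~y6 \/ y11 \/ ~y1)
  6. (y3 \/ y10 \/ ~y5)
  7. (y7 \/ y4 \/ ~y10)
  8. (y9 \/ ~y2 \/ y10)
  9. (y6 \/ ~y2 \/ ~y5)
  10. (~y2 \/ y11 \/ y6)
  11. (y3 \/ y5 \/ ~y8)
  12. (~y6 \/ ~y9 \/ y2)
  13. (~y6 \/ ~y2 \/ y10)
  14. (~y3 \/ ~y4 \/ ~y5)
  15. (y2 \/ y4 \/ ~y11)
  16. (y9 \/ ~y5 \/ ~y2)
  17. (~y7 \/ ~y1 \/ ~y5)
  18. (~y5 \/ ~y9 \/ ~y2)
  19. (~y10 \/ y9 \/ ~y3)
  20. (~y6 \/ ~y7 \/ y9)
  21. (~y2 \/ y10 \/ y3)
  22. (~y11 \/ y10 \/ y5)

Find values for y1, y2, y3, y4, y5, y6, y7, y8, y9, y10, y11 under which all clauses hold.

y1=False, y2=False, y3=False, y4=True, y5=False, y6=False, y7=False, y8=False, y9=False, y10=True, y11=True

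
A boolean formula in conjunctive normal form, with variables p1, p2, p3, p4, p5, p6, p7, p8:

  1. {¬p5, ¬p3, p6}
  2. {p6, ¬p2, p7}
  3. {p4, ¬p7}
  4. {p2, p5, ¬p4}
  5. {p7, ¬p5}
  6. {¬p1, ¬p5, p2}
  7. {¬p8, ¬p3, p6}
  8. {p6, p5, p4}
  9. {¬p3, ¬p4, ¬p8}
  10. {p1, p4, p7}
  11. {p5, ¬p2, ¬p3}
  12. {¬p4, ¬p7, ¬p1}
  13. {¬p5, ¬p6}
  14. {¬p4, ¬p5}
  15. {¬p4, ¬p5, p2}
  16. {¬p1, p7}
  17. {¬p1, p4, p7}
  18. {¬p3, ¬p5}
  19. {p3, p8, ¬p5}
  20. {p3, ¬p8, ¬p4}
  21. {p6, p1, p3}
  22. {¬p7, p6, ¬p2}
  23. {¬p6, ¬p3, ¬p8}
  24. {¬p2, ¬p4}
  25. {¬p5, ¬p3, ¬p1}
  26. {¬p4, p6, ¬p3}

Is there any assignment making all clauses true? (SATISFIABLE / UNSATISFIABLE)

p4 = True:
  propagation gives p5=False, p2=True; an empty clause results — contradiction.
p4 = False:
  propagation gives p7=False, p5=False, p6=True, p1=True; an empty clause results — contradiction.
Every branch closes, so no satisfying assignment exists.

UNSATISFIABLE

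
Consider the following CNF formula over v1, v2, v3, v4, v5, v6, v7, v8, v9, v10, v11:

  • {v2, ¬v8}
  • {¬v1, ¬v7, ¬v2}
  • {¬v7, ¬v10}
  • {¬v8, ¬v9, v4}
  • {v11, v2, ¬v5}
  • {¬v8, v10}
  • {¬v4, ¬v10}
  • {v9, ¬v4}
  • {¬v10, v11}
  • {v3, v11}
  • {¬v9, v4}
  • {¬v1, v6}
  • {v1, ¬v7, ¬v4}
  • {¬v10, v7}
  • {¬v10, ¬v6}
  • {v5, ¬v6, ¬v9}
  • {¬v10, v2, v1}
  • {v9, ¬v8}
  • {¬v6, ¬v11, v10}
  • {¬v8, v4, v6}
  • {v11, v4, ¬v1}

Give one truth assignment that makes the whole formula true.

v3 occurs only positively in the remaining clauses — set v3 = True.
Pure literal: v8 appears only negated; assign v8 = False.
Try v1 = False.
The remaining clauses are satisfied by v2 = True, v4 = False, v5 = True, v6 = False, v7 = True, v9 = False, v10 = False, v11 = False.
Every clause has at least one true literal under this assignment.
Check each clause:
  1. {v2, ¬v8} — ¬v8 is true.
  2. {¬v2, ¬v1, ¬v7} — ¬v1 is true.
  3. {¬v10, ¬v7} — ¬v10 is true.
  4. {v4, ¬v8, ¬v9} — ¬v8 is true.
  5. {v2, ¬v5, v11} — v2 is true.
  6. {v10, ¬v8} — ¬v8 is true.
  7. {¬v4, ¬v10} — ¬v4 is true.
  8. {v9, ¬v4} — ¬v4 is true.
  9. {v11, ¬v10} — ¬v10 is true.
  10. {v11, v3} — v3 is true.
  11. {v4, ¬v9} — ¬v9 is true.
  12. {¬v1, v6} — ¬v1 is true.
  13. {¬v7, v1, ¬v4} — ¬v4 is true.
  14. {¬v10, v7} — ¬v10 is true.
  15. {¬v6, ¬v10} — ¬v6 is true.
  16. {¬v9, ¬v6, v5} — ¬v6 is true.
  17. {v2, v1, ¬v10} — v2 is true.
  18. {¬v8, v9} — ¬v8 is true.
  19. {v10, ¬v11, ¬v6} — ¬v6 is true.
  20. {v6, ¬v8, v4} — ¬v8 is true.
  21. {¬v1, v4, v11} — ¬v1 is true.

v1 = False, v2 = True, v3 = True, v4 = False, v5 = True, v6 = False, v7 = True, v8 = False, v9 = False, v10 = False, v11 = False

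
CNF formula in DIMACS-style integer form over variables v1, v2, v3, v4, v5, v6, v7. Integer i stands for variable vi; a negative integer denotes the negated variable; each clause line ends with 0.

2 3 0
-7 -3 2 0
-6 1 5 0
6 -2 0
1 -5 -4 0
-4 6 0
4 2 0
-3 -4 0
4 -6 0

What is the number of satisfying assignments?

4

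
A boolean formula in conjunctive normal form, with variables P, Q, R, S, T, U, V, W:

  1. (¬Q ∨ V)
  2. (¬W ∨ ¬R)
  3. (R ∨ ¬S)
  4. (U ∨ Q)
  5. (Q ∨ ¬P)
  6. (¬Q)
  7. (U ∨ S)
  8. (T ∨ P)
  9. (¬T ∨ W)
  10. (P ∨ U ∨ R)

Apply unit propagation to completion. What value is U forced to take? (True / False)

True

Unit clause (¬Q) sets Q = False.
In (U ∨ Q), Q is now false; U must hold, so U = True.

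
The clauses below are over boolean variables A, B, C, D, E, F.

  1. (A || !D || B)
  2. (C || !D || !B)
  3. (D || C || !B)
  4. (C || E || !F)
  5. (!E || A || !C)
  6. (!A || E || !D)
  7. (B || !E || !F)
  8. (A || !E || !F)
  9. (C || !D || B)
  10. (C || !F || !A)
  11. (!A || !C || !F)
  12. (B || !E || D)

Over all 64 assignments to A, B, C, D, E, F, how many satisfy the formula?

13

Split on C, then A.
  C=T, A=T: 5 of the 16 assignments to (B,D,E,F) work.
  C=T, A=F: F free; 3 ways for (B,D,E) × 2^1 = 6.
  C=F, A=T: remaining (B,D,E,F) ∈ {(F,F,F,F)} — 1.
  C=F, A=F: remaining (B,D,E,F) ∈ {(F,F,F,F)} — 1.
Total: 5 + 6 + 1 + 1 = 13.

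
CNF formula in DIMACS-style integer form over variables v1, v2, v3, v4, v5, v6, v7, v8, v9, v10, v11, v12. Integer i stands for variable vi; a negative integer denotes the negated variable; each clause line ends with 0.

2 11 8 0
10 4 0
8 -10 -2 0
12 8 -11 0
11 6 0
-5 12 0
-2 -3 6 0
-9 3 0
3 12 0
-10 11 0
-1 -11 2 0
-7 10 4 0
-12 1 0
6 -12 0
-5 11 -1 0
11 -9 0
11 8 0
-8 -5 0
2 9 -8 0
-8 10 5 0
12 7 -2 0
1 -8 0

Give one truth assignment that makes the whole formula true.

v1=True, v2=True, v3=True, v4=False, v5=False, v6=True, v7=True, v8=True, v9=True, v10=True, v11=True, v12=False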